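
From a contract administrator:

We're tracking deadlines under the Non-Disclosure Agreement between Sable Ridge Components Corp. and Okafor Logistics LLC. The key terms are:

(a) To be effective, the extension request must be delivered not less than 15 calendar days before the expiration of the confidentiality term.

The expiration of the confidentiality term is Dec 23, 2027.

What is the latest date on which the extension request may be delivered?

Counting back 15 calendar days from Dec 23, 2027 gives Dec 8, 2027.

Dec 8, 2027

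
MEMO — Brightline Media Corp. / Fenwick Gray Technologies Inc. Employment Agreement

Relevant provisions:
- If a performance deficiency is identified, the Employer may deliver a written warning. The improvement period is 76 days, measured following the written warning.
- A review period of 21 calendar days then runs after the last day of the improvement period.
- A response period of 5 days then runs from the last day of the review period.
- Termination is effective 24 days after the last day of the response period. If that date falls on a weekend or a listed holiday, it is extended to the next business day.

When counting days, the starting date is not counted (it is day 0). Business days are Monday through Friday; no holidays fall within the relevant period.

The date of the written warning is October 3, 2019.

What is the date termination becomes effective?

Adding 76 calendar days to October 3, 2019 gives December 18, 2019, which is the last day of the improvement period.
Adding 21 calendar days to December 18, 2019 gives January 8, 2020, which is the last day of the review period.
Adding 5 calendar days to January 8, 2020 gives January 13, 2020, which is the last day of the response period.
The date termination becomes effective: January 13, 2020 + 24 days = February 6, 2020. February 6, 2020 is a Thursday, so no roll-forward applies.

February 6, 2020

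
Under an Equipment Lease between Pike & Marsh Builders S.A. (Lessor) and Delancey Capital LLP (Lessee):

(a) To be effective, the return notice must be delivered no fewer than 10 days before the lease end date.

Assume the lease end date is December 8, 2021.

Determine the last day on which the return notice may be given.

November 28, 2021

Counting back 10 calendar days from December 8, 2021 gives November 28, 2021.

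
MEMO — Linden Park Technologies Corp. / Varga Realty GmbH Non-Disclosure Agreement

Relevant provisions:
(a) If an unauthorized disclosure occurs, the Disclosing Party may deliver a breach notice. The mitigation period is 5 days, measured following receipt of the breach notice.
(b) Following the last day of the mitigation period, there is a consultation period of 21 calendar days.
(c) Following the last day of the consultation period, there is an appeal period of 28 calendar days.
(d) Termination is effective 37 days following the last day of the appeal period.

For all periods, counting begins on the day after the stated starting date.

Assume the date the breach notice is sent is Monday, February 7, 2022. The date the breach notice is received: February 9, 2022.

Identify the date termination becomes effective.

May 11, 2022

Adding 5 calendar days to February 9, 2022 gives February 14, 2022, which is the last day of the mitigation period.
Adding 21 calendar days to February 14, 2022 gives March 7, 2022, which is the last day of the consultation period.
The last day of the appeal period: 28 calendar days after March 7, 2022 is April 4, 2022.
The date termination becomes effective: April 4, 2022 + 37 days = May 11, 2022.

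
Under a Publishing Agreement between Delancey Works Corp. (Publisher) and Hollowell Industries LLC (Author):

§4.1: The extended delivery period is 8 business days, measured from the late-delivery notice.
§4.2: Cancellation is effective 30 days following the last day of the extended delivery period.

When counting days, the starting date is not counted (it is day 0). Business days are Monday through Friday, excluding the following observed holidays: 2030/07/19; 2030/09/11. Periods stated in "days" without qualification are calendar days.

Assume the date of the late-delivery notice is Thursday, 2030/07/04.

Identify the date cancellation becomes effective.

The last day of the extended delivery period: counting 8 business days from Thursday, 2030/07/04 (Jul 5, Jul 8, Jul 9, Jul 10, Jul 11, Jul 12, Jul 15, Jul 16, skipping weekends) reaches Tuesday, 2030/07/16.
The date cancellation becomes effective: 2030/07/16 + 30 days = 2030/08/15.

2030/08/15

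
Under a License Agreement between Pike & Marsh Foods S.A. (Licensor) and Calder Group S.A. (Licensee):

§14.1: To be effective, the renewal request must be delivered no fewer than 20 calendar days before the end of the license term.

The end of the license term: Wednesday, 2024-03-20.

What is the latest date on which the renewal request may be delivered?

Counting back 20 calendar days from 2024-03-20 gives 2024-02-29.

2024-02-29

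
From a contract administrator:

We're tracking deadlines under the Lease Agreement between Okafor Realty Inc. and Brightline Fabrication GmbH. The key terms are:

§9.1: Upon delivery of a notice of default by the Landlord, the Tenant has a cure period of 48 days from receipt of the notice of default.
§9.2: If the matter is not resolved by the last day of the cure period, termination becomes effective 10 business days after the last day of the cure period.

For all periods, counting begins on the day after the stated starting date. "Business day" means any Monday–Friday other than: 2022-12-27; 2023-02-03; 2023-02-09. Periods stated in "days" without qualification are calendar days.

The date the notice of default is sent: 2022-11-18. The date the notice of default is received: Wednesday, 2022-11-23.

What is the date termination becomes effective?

2023-01-24

The last day of the cure period: 2022-11-23 + 48 days = 2023-01-10.
The date termination becomes effective: 10 business days after Tuesday, 2023-01-10, skipping weekends — Jan 11, Jan 12, Jan 13, Jan 16, Jan 17, Jan 18, Jan 19, Jan 20, Jan 23, Jan 24 — lands on Tuesday, 2023-01-24.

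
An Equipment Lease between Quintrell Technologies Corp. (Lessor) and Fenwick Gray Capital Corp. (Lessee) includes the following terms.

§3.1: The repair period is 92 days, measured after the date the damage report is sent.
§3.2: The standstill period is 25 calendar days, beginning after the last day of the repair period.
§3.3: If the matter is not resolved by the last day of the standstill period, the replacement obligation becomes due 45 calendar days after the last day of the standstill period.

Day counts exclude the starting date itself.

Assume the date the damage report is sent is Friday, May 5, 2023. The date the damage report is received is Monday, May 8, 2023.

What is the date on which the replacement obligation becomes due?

October 14, 2023

Adding 92 calendar days to May 5, 2023 gives August 5, 2023, which is the last day of the repair period.
Adding 25 calendar days to August 5, 2023 gives August 30, 2023, which is the last day of the standstill period.
The date on which the replacement obligation becomes due: 45 calendar days after August 30, 2023 is October 14, 2023.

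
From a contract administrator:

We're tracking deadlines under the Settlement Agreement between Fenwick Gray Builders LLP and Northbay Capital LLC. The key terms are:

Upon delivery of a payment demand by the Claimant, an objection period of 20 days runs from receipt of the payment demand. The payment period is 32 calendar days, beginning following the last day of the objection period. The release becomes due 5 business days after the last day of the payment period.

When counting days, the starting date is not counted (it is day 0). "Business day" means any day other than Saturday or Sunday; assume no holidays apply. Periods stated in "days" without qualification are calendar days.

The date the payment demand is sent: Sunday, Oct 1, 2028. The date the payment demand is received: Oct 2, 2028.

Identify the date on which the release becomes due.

Nov 30, 2028

Adding 20 calendar days to Oct 2, 2028 gives Oct 22, 2028, which is the last day of the objection period.
The last day of the payment period: 32 calendar days after Oct 22, 2028 is Nov 23, 2028.
The date on which the release becomes due: 5 business days after Thursday, Nov 23, 2028, skipping weekends — Nov 24, Nov 27, Nov 28, Nov 29, Nov 30 — lands on Thursday, Nov 30, 2028.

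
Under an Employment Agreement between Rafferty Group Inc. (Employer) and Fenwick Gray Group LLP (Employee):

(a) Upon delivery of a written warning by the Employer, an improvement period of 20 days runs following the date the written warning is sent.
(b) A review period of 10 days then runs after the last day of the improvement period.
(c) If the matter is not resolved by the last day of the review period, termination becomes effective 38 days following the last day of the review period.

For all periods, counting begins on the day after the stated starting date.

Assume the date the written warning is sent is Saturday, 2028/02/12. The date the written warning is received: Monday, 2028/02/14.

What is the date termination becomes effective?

Adding 20 calendar days to 2028/02/12 gives 2028/03/03, which is the last day of the improvement period.
The last day of the review period: 10 calendar days after 2028/03/03 is 2028/03/13.
The date termination becomes effective: 2028/03/13 + 38 days = 2028/04/20.

2028/04/20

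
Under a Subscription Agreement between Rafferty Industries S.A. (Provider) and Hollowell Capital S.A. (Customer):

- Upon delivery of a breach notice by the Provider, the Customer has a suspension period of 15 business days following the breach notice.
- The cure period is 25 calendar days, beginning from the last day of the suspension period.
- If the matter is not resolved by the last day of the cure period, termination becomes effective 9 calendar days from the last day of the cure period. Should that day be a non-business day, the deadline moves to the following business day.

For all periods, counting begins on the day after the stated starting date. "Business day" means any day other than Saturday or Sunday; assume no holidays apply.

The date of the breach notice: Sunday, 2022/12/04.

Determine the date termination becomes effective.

2023/01/26

The last day of the suspension period: 15 business days after Sunday, 2022/12/04, skipping weekends — Dec 5, Dec 6, Dec 7, Dec 8, …, Dec 21, Dec 22, Dec 23 — lands on Friday, 2022/12/23.
The last day of the cure period: 25 calendar days after 2022/12/23 is 2023/01/17.
The date termination becomes effective: 2023/01/17 + 9 days = 2023/01/26. 2023/01/26 is a Thursday, so no roll-forward applies.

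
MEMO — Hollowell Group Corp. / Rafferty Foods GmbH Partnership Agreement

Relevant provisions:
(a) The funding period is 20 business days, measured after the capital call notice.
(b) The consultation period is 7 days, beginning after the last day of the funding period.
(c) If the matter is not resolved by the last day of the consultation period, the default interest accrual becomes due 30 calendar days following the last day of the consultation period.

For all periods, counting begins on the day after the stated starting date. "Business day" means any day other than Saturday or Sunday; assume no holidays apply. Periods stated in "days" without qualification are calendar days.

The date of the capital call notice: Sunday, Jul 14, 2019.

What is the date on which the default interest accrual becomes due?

Sep 15, 2019

The last day of the funding period: counting 20 business days from Sunday, Jul 14, 2019 (Jul 15, Jul 16, Jul 17, Jul 18, …, Aug 7, Aug 8, Aug 9, skipping weekends) reaches Friday, Aug 9, 2019.
The last day of the consultation period: 7 calendar days after Aug 9, 2019 is Aug 16, 2019.
Adding 30 calendar days to Aug 16, 2019 gives Sep 15, 2019, which is the date on which the default interest accrual becomes due.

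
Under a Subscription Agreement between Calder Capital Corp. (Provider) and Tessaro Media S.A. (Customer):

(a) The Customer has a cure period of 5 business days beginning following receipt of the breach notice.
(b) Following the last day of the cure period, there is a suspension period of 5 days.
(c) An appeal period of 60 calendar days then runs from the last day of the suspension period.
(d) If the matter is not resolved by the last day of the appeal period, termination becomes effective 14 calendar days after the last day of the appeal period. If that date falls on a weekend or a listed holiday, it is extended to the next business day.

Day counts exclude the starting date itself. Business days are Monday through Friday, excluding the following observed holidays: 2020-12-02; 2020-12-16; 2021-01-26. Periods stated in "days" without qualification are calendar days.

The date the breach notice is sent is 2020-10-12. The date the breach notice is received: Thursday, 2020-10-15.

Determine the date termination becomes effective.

2021-01-11

The last day of the cure period: counting 5 business days from Thursday, 2020-10-15 (Oct 16, Oct 19, Oct 20, Oct 21, Oct 22, skipping weekends) reaches Thursday, 2020-10-22.
Adding 5 calendar days to 2020-10-22 gives 2020-10-27, which is the last day of the suspension period.
The last day of the appeal period: 60 calendar days after 2020-10-27 is 2020-12-26.
Adding 14 calendar days to 2020-12-26 gives 2021-01-09, which is the date termination becomes effective. That falls on a Saturday, so it rolls to the next business day, Monday, 2021-01-11.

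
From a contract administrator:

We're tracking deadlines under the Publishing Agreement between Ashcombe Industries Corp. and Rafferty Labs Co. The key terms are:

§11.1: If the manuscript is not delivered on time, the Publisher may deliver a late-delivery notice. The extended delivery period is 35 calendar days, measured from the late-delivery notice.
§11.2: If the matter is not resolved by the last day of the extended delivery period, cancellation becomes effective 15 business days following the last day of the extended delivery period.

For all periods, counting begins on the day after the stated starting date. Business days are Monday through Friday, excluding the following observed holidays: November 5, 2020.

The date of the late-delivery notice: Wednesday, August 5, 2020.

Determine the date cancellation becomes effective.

September 30, 2020

The last day of the extended delivery period: August 5, 2020 + 35 days = September 9, 2020.
The date cancellation becomes effective: 15 business days after Wednesday, September 9, 2020, skipping weekends — Sep 10, Sep 11, Sep 14, Sep 15, …, Sep 28, Sep 29, Sep 30 — lands on Wednesday, September 30, 2020.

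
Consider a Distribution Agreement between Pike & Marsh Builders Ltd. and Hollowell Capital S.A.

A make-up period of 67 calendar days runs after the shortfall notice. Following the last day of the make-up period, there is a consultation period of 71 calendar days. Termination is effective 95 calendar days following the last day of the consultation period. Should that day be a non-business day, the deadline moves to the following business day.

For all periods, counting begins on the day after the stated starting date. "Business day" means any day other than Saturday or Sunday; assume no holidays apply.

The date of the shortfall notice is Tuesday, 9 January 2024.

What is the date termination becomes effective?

29 August 2024

The last day of the make-up period: 67 calendar days after 9 January 2024 is 16 March 2024.
The last day of the consultation period: 71 calendar days after 16 March 2024 is 26 May 2024.
Adding 95 calendar days to 26 May 2024 gives 29 August 2024, which is the date termination becomes effective. 29 August 2024 is a Thursday, so no roll-forward applies.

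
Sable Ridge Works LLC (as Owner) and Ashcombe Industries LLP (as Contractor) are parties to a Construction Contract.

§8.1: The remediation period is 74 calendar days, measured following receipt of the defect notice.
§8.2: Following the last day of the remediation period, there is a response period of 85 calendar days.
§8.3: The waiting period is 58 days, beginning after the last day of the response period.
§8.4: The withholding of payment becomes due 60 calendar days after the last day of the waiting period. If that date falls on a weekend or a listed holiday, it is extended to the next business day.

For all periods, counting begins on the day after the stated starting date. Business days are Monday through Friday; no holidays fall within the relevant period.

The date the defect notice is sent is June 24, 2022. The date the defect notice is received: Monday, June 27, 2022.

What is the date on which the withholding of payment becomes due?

March 31, 2023

The last day of the remediation period: June 27, 2022 + 74 days = September 9, 2022.
The last day of the response period: 85 calendar days after September 9, 2022 is December 3, 2022.
The last day of the waiting period: December 3, 2022 + 58 days = January 30, 2023.
The date on which the withholding of payment becomes due: January 30, 2023 + 60 days = March 31, 2023. March 31, 2023 is a Friday, so no roll-forward applies.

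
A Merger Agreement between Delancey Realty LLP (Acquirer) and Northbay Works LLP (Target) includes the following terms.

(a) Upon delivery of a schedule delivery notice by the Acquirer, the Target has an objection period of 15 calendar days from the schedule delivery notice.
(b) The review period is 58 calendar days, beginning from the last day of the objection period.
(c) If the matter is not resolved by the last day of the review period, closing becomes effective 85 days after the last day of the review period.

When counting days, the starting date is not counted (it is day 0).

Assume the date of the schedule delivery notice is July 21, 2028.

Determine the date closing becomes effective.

Adding 15 calendar days to July 21, 2028 gives August 5, 2028, which is the last day of the objection period.
The last day of the review period: August 5, 2028 + 58 days = October 2, 2028.
The date closing becomes effective: October 2, 2028 + 85 days = December 26, 2028.

December 26, 2028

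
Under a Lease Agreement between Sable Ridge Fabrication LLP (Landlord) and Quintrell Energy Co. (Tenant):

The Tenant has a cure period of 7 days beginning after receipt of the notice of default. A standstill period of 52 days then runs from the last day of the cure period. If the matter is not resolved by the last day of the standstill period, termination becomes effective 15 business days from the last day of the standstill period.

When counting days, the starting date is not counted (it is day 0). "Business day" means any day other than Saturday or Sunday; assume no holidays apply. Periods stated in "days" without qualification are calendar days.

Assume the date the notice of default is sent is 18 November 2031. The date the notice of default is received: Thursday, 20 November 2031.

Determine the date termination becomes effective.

The last day of the cure period: 7 calendar days after 20 November 2031 is 27 November 2031.
The last day of the standstill period: 52 calendar days after 27 November 2031 is 18 January 2032.
The date termination becomes effective: counting 15 business days from Sunday, 18 January 2032 (Jan 19, Jan 20, Jan 21, Jan 22, …, Feb 4, Feb 5, Feb 6, skipping weekends) reaches Friday, 6 February 2032.

6 February 2032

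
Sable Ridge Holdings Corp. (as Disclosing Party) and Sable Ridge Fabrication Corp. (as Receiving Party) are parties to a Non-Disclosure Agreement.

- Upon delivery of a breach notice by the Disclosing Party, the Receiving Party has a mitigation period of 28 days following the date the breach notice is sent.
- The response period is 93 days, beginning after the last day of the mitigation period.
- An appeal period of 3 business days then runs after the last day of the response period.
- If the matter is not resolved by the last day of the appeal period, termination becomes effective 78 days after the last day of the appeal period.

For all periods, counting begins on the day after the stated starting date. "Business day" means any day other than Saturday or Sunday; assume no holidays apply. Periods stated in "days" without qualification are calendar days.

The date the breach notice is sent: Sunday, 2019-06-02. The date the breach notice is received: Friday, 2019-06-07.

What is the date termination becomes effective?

Adding 28 calendar days to 2019-06-02 gives 2019-06-30, which is the last day of the mitigation period.
Adding 93 calendar days to 2019-06-30 gives 2019-10-01, which is the last day of the response period.
The last day of the appeal period: 3 business days after Tuesday, 2019-10-01, skipping weekends — Oct 2, Oct 3, Oct 4 — lands on Friday, 2019-10-04.
The date termination becomes effective: 2019-10-04 + 78 days = 2019-12-21.

2019-12-21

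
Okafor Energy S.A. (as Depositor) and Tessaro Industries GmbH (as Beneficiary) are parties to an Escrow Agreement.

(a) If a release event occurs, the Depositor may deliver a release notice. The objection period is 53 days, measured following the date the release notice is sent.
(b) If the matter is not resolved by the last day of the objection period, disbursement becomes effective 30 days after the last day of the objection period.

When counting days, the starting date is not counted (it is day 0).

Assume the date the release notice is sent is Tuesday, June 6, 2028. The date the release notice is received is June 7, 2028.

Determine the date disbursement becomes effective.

Adding 53 calendar days to June 6, 2028 gives July 29, 2028, which is the last day of the objection period.
Adding 30 calendar days to July 29, 2028 gives August 28, 2028, which is the date disbursement becomes effective.

August 28, 2028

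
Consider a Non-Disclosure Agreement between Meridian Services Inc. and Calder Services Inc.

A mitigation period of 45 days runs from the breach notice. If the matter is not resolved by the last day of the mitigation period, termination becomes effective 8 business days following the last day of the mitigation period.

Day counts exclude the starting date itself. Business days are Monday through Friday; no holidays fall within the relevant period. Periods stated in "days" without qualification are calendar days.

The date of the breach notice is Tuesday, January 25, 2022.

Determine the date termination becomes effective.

Adding 45 calendar days to January 25, 2022 gives March 11, 2022, which is the last day of the mitigation period.
The date termination becomes effective: counting 8 business days from Friday, March 11, 2022 (Mar 14, Mar 15, Mar 16, Mar 17, Mar 18, Mar 21, Mar 22, Mar 23, skipping weekends) reaches Wednesday, March 23, 2022.

March 23, 2022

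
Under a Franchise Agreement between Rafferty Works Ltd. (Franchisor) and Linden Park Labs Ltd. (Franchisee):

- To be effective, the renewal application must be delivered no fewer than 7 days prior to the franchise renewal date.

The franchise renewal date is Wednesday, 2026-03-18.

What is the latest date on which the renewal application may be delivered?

Counting back 7 calendar days from 2026-03-18 gives 2026-03-11.

2026-03-11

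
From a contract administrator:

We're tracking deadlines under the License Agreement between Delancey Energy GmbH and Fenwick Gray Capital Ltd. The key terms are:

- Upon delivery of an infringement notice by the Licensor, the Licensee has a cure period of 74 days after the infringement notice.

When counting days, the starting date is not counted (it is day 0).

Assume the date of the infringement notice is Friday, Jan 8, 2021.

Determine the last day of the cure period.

Mar 23, 2021

The last day of the cure period: 74 calendar days after Jan 8, 2021 is Mar 23, 2021.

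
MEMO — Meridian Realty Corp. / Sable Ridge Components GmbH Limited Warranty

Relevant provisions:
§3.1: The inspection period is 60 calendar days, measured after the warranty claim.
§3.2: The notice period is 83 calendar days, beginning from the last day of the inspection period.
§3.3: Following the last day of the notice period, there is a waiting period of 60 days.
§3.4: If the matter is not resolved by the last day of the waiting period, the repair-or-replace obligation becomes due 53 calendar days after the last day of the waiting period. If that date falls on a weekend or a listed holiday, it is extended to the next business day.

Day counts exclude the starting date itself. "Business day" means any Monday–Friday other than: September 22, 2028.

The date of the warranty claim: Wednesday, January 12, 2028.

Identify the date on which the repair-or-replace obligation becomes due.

The last day of the inspection period: 60 calendar days after January 12, 2028 is March 12, 2028.
The last day of the notice period: March 12, 2028 + 83 days = June 3, 2028.
The last day of the waiting period: June 3, 2028 + 60 days = August 2, 2028.
Adding 53 calendar days to August 2, 2028 gives September 24, 2028, which is the date on which the repair-or-replace obligation becomes due. That falls on a Sunday, so it rolls to the next business day, Monday, September 25, 2028.

September 25, 2028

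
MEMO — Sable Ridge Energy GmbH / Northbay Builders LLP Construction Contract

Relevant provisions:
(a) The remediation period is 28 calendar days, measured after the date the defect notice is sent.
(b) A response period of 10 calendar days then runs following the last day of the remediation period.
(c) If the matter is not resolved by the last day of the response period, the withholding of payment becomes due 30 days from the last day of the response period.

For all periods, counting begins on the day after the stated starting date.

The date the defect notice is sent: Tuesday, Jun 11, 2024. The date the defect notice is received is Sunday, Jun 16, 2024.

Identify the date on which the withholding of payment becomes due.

Aug 18, 2024

The last day of the remediation period: Jun 11, 2024 + 28 days = Jul 9, 2024.
The last day of the response period: Jul 9, 2024 + 10 days = Jul 19, 2024.
The date on which the withholding of payment becomes due: Jul 19, 2024 + 30 days = Aug 18, 2024.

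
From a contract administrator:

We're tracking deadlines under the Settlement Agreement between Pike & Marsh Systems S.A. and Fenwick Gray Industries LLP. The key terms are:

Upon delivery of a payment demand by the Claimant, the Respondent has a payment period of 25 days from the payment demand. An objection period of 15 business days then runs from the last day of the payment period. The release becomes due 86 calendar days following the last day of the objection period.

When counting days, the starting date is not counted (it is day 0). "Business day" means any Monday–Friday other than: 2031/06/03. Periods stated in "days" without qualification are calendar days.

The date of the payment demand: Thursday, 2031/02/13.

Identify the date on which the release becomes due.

2031/06/25

The last day of the payment period: 25 calendar days after 2031/02/13 is 2031/03/10.
The last day of the objection period: counting 15 business days from Monday, 2031/03/10 (Mar 11, Mar 12, Mar 13, Mar 14, …, Mar 27, Mar 28, Mar 31, skipping weekends) reaches Monday, 2031/03/31.
Adding 86 calendar days to 2031/03/31 gives 2031/06/25, which is the date on which the release becomes due.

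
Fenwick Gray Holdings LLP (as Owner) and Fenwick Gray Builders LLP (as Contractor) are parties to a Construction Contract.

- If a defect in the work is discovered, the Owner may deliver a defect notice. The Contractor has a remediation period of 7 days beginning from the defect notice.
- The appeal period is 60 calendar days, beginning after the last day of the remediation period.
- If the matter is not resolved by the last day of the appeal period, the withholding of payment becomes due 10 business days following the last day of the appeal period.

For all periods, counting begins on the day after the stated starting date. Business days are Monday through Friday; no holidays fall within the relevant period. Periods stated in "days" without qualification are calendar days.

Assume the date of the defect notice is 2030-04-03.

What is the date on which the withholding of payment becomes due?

The last day of the remediation period: 2030-04-03 + 7 days = 2030-04-10.
The last day of the appeal period: 60 calendar days after 2030-04-10 is 2030-06-09.
The date on which the withholding of payment becomes due: counting 10 business days from Sunday, 2030-06-09 (Jun 10, Jun 11, Jun 12, Jun 13, Jun 14, Jun 17, Jun 18, Jun 19, Jun 20, Jun 21, skipping weekends) reaches Friday, 2030-06-21.

2030-06-21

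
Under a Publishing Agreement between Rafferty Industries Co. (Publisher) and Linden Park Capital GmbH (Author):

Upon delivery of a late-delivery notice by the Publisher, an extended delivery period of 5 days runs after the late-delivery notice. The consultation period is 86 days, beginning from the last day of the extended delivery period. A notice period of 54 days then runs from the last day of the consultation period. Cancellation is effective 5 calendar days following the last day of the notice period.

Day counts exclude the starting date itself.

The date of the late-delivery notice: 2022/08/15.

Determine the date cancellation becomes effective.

The last day of the extended delivery period: 5 calendar days after 2022/08/15 is 2022/08/20.
The last day of the consultation period: 2022/08/20 + 86 days = 2022/11/14.
Adding 54 calendar days to 2022/11/14 gives 2023/01/07, which is the last day of the notice period.
The date cancellation becomes effective: 5 calendar days after 2023/01/07 is 2023/01/12.

2023/01/12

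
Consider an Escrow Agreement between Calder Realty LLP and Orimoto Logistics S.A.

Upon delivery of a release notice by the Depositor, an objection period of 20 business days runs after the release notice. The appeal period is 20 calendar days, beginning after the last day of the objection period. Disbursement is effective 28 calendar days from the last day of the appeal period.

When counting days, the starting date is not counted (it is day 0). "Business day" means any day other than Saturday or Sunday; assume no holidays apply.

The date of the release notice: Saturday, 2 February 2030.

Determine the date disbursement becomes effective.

From Saturday, 2 February 2030, 20 business days (Feb 4, Feb 5, Feb 6, Feb 7, …, Feb 27, Feb 28, Mar 1, skipping weekends) brings us to Friday, 1 March 2030, which is the last day of the objection period.
The last day of the appeal period: 1 March 2030 + 20 days = 21 March 2030.
The date disbursement becomes effective: 28 calendar days after 21 March 2030 is 18 April 2030.

18 April 2030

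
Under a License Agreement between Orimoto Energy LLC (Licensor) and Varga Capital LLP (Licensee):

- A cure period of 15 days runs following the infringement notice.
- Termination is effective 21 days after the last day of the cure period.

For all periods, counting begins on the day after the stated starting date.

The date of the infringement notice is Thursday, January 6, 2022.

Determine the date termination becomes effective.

Adding 15 calendar days to January 6, 2022 gives January 21, 2022, which is the last day of the cure period.
The date termination becomes effective: January 21, 2022 + 21 days = February 11, 2022.

February 11, 2022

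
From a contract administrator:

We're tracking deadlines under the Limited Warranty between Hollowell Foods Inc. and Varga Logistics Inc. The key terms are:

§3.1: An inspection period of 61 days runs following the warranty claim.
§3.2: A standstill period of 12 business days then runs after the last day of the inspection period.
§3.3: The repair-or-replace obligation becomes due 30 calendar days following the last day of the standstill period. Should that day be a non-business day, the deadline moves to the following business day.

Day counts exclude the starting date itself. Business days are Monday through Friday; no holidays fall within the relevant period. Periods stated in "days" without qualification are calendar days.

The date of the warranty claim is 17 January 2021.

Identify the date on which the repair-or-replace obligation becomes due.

6 May 2021

Adding 61 calendar days to 17 January 2021 gives 19 March 2021, which is the last day of the inspection period.
The last day of the standstill period: 12 business days after Friday, 19 March 2021, skipping weekends — Mar 22, Mar 23, Mar 24, Mar 25, …, Apr 2, Apr 5, Apr 6 — lands on Tuesday, 6 April 2021.
Adding 30 calendar days to 6 April 2021 gives 6 May 2021, which is the date on which the repair-or-replace obligation becomes due. 6 May 2021 is a Thursday, so no roll-forward applies.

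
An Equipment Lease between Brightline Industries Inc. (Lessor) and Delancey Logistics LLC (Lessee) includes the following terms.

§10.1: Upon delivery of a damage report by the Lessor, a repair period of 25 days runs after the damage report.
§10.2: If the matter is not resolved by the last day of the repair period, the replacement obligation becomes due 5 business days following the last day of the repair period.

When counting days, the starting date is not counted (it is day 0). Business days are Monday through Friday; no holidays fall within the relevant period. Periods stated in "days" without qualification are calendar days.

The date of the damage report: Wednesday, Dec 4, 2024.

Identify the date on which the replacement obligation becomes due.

Jan 3, 2025

The last day of the repair period: 25 calendar days after Dec 4, 2024 is Dec 29, 2024.
The date on which the replacement obligation becomes due: counting 5 business days from Sunday, Dec 29, 2024 (Dec 30, Dec 31, Jan 1, Jan 2, Jan 3, skipping weekends) reaches Friday, Jan 3, 2025.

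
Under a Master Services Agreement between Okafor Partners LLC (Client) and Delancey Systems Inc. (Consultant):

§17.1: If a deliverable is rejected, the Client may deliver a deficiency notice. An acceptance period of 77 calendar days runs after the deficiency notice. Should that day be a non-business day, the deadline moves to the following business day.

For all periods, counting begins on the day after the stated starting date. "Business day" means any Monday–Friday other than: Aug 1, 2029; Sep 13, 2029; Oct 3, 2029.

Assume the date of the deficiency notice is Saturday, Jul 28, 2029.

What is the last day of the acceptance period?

The last day of the acceptance period: 77 calendar days after Jul 28, 2029 is Oct 13, 2029. That falls on a Saturday, so it rolls to the next business day, Monday, Oct 15, 2029.

Oct 15, 2029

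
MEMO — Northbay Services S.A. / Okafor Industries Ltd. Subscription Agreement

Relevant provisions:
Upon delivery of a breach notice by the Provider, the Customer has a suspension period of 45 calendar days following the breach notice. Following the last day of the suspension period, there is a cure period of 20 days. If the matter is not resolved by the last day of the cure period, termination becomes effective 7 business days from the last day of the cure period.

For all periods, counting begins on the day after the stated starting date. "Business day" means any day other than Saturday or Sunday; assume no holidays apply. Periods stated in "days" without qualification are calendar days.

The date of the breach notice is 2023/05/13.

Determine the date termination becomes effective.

2023/07/26

The last day of the suspension period: 45 calendar days after 2023/05/13 is 2023/06/27.
Adding 20 calendar days to 2023/06/27 gives 2023/07/17, which is the last day of the cure period.
The date termination becomes effective: counting 7 business days from Monday, 2023/07/17 (Jul 18, Jul 19, Jul 20, Jul 21, Jul 24, Jul 25, Jul 26, skipping weekends) reaches Wednesday, 2023/07/26.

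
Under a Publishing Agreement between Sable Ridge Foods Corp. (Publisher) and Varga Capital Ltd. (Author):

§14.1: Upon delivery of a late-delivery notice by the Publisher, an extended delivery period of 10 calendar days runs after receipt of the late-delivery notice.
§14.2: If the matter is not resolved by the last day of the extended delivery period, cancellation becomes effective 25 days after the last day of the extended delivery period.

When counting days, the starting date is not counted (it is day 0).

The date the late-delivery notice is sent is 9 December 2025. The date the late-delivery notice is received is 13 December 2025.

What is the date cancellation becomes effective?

The last day of the extended delivery period: 13 December 2025 + 10 days = 23 December 2025.
The date cancellation becomes effective: 23 December 2025 + 25 days = 17 January 2026.

17 January 2026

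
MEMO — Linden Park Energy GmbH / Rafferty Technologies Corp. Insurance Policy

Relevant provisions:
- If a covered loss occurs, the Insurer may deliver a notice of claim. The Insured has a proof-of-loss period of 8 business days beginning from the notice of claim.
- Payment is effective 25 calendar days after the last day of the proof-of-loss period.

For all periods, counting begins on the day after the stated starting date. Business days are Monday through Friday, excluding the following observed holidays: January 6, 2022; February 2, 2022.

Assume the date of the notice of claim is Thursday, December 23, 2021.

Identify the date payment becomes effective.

January 29, 2022

From Thursday, December 23, 2021, 8 business days (Dec 24, Dec 27, Dec 28, Dec 29, Dec 30, Dec 31, Jan 3, Jan 4, skipping weekends) brings us to Tuesday, January 4, 2022, which is the last day of the proof-of-loss period.
The date payment becomes effective: 25 calendar days after January 4, 2022 is January 29, 2022.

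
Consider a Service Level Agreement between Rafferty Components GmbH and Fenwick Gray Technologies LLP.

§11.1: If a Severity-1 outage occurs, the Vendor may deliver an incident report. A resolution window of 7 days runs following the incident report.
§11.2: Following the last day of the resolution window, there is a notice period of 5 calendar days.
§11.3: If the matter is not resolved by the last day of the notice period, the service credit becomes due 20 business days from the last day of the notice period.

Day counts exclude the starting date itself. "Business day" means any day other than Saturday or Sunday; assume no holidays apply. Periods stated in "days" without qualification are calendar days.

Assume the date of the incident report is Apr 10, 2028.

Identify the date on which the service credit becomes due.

May 19, 2028

The last day of the resolution window: 7 calendar days after Apr 10, 2028 is Apr 17, 2028.
Adding 5 calendar days to Apr 17, 2028 gives Apr 22, 2028, which is the last day of the notice period.
From Saturday, Apr 22, 2028, 20 business days (Apr 24, Apr 25, Apr 26, Apr 27, …, May 17, May 18, May 19, skipping weekends) brings us to Friday, May 19, 2028, which is the date on which the service credit becomes due.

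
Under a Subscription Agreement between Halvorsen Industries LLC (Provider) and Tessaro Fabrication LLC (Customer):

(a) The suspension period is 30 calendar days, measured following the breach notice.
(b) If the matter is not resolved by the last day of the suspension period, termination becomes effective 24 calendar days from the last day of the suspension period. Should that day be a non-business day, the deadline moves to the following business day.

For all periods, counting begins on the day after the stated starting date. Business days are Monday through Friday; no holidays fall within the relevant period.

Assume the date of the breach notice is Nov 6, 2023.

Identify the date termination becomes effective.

Jan 1, 2024

Adding 30 calendar days to Nov 6, 2023 gives Dec 6, 2023, which is the last day of the suspension period.
The date termination becomes effective: Dec 6, 2023 + 24 days = Dec 30, 2023. That falls on a Saturday, so it rolls to the next business day, Monday, Jan 1, 2024.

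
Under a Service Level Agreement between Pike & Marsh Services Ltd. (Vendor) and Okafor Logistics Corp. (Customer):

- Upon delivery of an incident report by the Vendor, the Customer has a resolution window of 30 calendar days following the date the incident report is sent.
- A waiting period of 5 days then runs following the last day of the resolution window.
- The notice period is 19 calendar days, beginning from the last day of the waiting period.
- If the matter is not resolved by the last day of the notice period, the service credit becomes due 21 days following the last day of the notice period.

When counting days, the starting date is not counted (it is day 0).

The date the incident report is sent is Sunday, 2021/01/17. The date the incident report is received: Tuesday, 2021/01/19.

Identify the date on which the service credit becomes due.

The last day of the resolution window: 30 calendar days after 2021/01/17 is 2021/02/16.
The last day of the waiting period: 5 calendar days after 2021/02/16 is 2021/02/21.
Adding 19 calendar days to 2021/02/21 gives 2021/03/12, which is the last day of the notice period.
The date on which the service credit becomes due: 2021/03/12 + 21 days = 2021/04/02.

2021/04/02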